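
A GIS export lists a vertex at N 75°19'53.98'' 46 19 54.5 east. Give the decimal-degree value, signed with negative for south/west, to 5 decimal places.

Latitude: 75° + 19/60 + 53.98/3600 = 75 + 0.316667 + 0.014994 = 75.331661
N → positive
Lon: 46° + 19/60 + 54.5/3600 = 46 + 0.316667 + 0.015139 = 46.331806
E ⇒ keep positive

75.33166, 46.33181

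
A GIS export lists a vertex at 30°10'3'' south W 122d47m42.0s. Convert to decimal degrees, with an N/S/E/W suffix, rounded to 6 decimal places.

Latitude: 30° + 10/60 + 3/3600 = 30 + 0.166667 + 0.000833 = 30.1675000
λ: 122 + 47/60 + 42/3600 = 122.7950000

30.167500° S, 122.795000° W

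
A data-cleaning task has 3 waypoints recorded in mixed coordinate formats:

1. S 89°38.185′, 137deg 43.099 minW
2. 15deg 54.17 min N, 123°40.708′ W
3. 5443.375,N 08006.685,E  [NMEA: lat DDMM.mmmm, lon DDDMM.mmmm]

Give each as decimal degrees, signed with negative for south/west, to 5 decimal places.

Point 1:
  Lat: 38.185′ = 0.636417°; total 89.636417
  S → negative
  Lon: 43.099′ = 0.718317°; total 137.718317
  hemisphere W, so the sign is −
Point 2:
  Latitude: 54.17′ = 0.902833°; total 15.902833
  N ⇒ keep positive
  λ: 123 + 40.708/60 = 123.678467
  W ⇒ negate
Point 3:
  Latitude: degrees = first 2 digits = 54, minutes = 43.375; 54 + 43.375/60 = 54.722917
  N → positive
  Lon: degrees = first 3 digits = 80, minutes = 6.685; 80 + 6.685/60 = 80.111417
  E → positive

1. -89.63642, -137.71832
2. 15.90283, -123.67847
3. 54.72292, 80.11142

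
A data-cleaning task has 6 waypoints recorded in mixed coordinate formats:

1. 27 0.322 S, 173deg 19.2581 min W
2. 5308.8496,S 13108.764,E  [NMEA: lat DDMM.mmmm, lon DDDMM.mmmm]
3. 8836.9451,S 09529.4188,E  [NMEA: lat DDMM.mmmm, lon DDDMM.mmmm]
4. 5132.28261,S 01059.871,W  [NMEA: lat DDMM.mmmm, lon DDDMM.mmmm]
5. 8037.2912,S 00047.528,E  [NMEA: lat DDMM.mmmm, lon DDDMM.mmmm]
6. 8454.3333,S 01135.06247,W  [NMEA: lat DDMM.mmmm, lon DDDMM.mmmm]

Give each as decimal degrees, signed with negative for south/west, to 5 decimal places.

1. -27.00537, -173.32097
2. -53.14749, 131.14607
3. -88.61575, 95.49031
4. -51.53804, -10.99785
5. -80.62152, 0.79213
6. -84.90556, -11.58437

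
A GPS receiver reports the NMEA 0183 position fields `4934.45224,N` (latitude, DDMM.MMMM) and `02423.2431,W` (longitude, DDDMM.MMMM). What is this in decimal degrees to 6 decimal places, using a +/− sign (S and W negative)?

49.574204, -24.387385

Lat: degrees = first 2 digits = 49, minutes = 34.45224; 49 + 34.45224/60 = 49.5742040
N → positive
Longitude: degrees = first 3 digits = 24, minutes = 23.2431; 24 + 23.2431/60 = 24.3873850
hemisphere W, so the sign is −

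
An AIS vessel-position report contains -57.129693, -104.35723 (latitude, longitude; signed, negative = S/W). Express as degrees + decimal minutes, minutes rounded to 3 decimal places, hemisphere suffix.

Latitude is negative → S; |value| = 57.129693
Lat: minutes = (57.129693 − 57) × 60 = 7.78158
Longitude is negative → W; |value| = 104.357230
Lon: minutes = (104.357230 − 104) × 60 = 21.43380

57° 7.782′ S, 104° 21.434′ W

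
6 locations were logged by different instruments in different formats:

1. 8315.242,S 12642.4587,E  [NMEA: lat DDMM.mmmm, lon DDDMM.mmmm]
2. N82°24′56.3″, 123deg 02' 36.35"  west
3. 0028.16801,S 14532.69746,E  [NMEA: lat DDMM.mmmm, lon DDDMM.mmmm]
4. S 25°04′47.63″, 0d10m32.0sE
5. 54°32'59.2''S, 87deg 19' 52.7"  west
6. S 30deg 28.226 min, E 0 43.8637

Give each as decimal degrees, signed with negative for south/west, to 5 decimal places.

1. -83.25403, 126.70765
2. 82.41564, -123.04343
3. -0.46947, 145.54496
4. -25.07990, 0.17556
5. -54.54978, -87.33131
6. -30.47043, 0.73106

Point 1:
  Lat: degrees = first 2 digits = 83, minutes = 15.242; 83 + 15.242/60 = 83.254033
  hemisphere S, so the sign is −
  Lon: degrees = first 3 digits = 126, minutes = 42.4587; 126 + 42.4587/60 = 126.707645
  E → positive
Point 2:
  Lat: 24′ + 56.3″ = 24.93833′; 82 + 24.93833/60 = 82.415639
  N → positive
  Lon: 123° + 2/60 + 36.35/3600 = 123 + 0.033333 + 0.010097 = 123.043431
  hemisphere W, so the sign is −
Point 3:
  Latitude: degrees = first 2 digits = 0, minutes = 28.16801; 0 + 28.16801/60 = 0.469467
  S ⇒ negate
  λ: degrees = first 3 digits = 145, minutes = 32.69746; 145 + 32.69746/60 = 145.544958
  E ⇒ keep positive
Point 4:
  Latitude: 4′ + 47.63″ = 4.79383′; 25 + 4.79383/60 = 25.079897
  S → negative
  Lon: 0 + 10/60 + 32/3600 = 0.175556
  E ⇒ keep positive
Point 5:
  φ: 32′ + 59.2″ = 32.98667′; 54 + 32.98667/60 = 54.549778
  S ⇒ negate
  Lon: 19′ + 52.7″ = 19.87833′; 87 + 19.87833/60 = 87.331306
  hemisphere W, so the sign is −
Point 6:
  φ: 30 + 28.226/60 = 30.470433
  S → negative
  Lon: 43.8637′ = 0.731062°; total 0.731062
  E ⇒ keep positive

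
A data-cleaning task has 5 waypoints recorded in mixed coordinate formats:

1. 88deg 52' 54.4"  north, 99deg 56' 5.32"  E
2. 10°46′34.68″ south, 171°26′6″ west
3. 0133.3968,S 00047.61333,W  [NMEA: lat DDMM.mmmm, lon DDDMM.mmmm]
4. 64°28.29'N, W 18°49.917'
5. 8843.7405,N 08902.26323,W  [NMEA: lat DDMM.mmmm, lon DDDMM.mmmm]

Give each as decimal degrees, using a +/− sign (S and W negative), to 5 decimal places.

Point 1:
  Lat: 88 + 52/60 + 54.4/3600 = 88.881778
  N → positive
  λ: 99 + 56/60 + 5.32/3600 = 99.934811
  E ⇒ keep positive
Point 2:
  φ: 10° + 46/60 + 34.68/3600 = 10 + 0.766667 + 0.009633 = 10.776300
  S → negative
  Longitude: 26′ + 6″ = 26.10000′; 171 + 26.10000/60 = 171.435000
  W ⇒ negate
Point 3:
  Lat: split at 2 digits → 01° and 33.3968′; 1 + 33.3968/60 = 1.556613
  hemisphere S, so the sign is −
  Longitude: degrees = first 3 digits = 0, minutes = 47.61333; 0 + 47.61333/60 = 0.793556
  hemisphere W, so the sign is −
Point 4:
  Latitude: 28.29′ = 0.471500°; total 64.471500
  N ⇒ keep positive
  Lon: 18 + 49.917/60 = 18.831950
  hemisphere W, so the sign is −
Point 5:
  Lat: split at 2 digits → 88° and 43.7405′; 88 + 43.7405/60 = 88.729008
  N ⇒ keep positive
  λ: split at 3 digits → 089° and 2.26323′; 89 + 2.26323/60 = 89.037721
  hemisphere W, so the sign is −

1. 88.88178, 99.93481
2. -10.77630, -171.43500
3. -1.55661, -0.79356
4. 64.47150, -18.83195
5. 88.72901, -89.03772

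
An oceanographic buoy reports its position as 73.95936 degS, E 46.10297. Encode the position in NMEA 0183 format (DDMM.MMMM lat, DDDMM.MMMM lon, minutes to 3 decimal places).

7357.562,S / 04606.178,E

Lat: 73° + 0.959360 × 60 = 73° 57.56160′
Longitude: 46° + 0.102970 × 60 = 46° 6.17820′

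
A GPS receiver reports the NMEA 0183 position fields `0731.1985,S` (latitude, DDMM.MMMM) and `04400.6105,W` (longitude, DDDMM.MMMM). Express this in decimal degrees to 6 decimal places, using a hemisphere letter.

7.519975° S, 44.010175° W

Latitude: split at 2 digits → 07° and 31.1985′; 7 + 31.1985/60 = 7.5199750
λ: degrees = first 3 digits = 44, minutes = 0.6105; 44 + 0.6105/60 = 44.0101750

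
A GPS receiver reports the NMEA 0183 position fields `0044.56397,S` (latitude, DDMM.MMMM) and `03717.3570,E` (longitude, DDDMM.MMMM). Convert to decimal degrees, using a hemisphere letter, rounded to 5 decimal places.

0.74273° S, 37.28928° E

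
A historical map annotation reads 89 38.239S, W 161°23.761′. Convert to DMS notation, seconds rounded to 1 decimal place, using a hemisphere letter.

89°38′14.3″ S, 161°23′45.7″ W

Lat: fractional minutes 0.23900 × 60 = 14.340″
Longitude: fractional minutes 0.76100 × 60 = 45.660″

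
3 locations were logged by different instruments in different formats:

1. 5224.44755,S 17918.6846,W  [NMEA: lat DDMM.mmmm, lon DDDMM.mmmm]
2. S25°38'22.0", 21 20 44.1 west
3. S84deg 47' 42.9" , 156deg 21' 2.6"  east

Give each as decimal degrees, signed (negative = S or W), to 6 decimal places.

Point 1:
  φ: split at 2 digits → 52° and 24.44755′; 52 + 24.44755/60 = 52.4074592
  S → negative
  Longitude: split at 3 digits → 179° and 18.6846′; 179 + 18.6846/60 = 179.3114100
  hemisphere W, so the sign is −
Point 2:
  Lat: 38′ + 22″ = 38.36667′; 25 + 38.36667/60 = 25.6394444
  S ⇒ negate
  Lon: 21° + 20/60 + 44.1/3600 = 21 + 0.333333 + 0.012250 = 21.3455833
  hemisphere W, so the sign is −
Point 3:
  Latitude: 47′ + 42.9″ = 47.71500′; 84 + 47.71500/60 = 84.7952500
  S ⇒ negate
  λ: 156° + 21/60 + 2.6/3600 = 156 + 0.350000 + 0.000722 = 156.3507222
  E ⇒ keep positive

1. -52.407459, -179.311410
2. -25.639444, -21.345583
3. -84.795250, 156.350722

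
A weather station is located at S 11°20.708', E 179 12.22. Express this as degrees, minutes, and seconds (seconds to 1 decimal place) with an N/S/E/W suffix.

11°20′42.5″ S, 179°12′13.2″ E

Lat: fractional minutes 0.70800 × 60 = 42.480″
Lon: 12.22000′ → 12′ and 0.22000 × 60 = 13.200″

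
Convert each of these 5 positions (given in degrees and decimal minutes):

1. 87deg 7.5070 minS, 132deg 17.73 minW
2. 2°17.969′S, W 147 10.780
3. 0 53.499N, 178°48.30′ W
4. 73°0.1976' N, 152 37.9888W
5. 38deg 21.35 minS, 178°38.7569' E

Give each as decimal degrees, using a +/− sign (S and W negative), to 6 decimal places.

1. -87.125117, -132.295500
2. -2.299483, -147.179667
3. 0.891650, -178.805000
4. 73.003293, -152.633147
5. -38.355833, 178.645948

Point 1:
  Latitude: 7.507′ = 0.125117°; total 87.1251167
  S ⇒ negate
  Lon: 132 + 17.73/60 = 132.2955000
  hemisphere W, so the sign is −
Point 2:
  Latitude: 2 + 17.969/60 = 2.2994833
  S ⇒ negate
  Longitude: 147 + 10.78/60 = 147.1796667
  hemisphere W, so the sign is −
Point 3:
  φ: 0 + 53.499/60 = 0.8916500
  N → positive
  λ: 178 + 48.3/60 = 178.8050000
  W ⇒ negate
Point 4:
  Lat: 0.1976′ = 0.003293°; total 73.0032933
  N ⇒ keep positive
  Lon: 152 + 37.9888/60 = 152.6331467
  W ⇒ negate
Point 5:
  φ: 38 + 21.35/60 = 38.3558333
  hemisphere S, so the sign is −
  λ: 38.7569′ = 0.645948°; total 178.6459483
  E ⇒ keep positive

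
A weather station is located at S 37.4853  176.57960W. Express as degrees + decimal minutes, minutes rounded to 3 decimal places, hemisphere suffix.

Latitude: fractional part 0.485300 → 29.11800 minutes
Lon: fractional part 0.579600 → 34.77600 minutes

37° 29.118′ S, 176° 34.776′ W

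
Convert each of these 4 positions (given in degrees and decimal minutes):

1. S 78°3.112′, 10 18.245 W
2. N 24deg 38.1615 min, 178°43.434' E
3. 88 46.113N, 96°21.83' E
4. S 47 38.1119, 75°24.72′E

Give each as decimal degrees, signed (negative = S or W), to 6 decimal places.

Point 1:
  φ: 3.112′ = 0.051867°; total 78.0518667
  S → negative
  λ: 18.245′ = 0.304083°; total 10.3040833
  hemisphere W, so the sign is −
Point 2:
  Lat: 24 + 38.1615/60 = 24.6360250
  N → positive
  Lon: 178 + 43.434/60 = 178.7239000
  E → positive
Point 3:
  φ: 46.113′ = 0.768550°; total 88.7685500
  N → positive
  Lon: 96 + 21.83/60 = 96.3638333
  E → positive
Point 4:
  φ: 47 + 38.1119/60 = 47.6351983
  S → negative
  Lon: 24.72′ = 0.412000°; total 75.4120000
  E → positive

1. -78.051867, -10.304083
2. 24.636025, 178.723900
3. 88.768550, 96.363833
4. -47.635198, 75.412000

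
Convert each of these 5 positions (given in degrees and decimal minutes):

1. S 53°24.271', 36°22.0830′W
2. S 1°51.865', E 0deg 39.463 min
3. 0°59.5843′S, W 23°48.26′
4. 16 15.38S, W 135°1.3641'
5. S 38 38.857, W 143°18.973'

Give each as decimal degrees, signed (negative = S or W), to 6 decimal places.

1. -53.404517, -36.368050
2. -1.864417, 0.657717
3. -0.993072, -23.804333
4. -16.256333, -135.022735
5. -38.647617, -143.316217

Point 1:
  φ: 53 + 24.271/60 = 53.4045167
  S ⇒ negate
  Longitude: 22.083′ = 0.368050°; total 36.3680500
  W ⇒ negate
Point 2:
  Lat: 51.865′ = 0.864417°; total 1.8644167
  S ⇒ negate
  λ: 39.463′ = 0.657717°; total 0.6577167
  E → positive
Point 3:
  Latitude: 59.5843′ = 0.993072°; total 0.9930717
  S ⇒ negate
  λ: 23 + 48.26/60 = 23.8043333
  hemisphere W, so the sign is −
Point 4:
  φ: 15.38′ = 0.256333°; total 16.2563333
  S ⇒ negate
  λ: 1.3641′ = 0.022735°; total 135.0227350
  W ⇒ negate
Point 5:
  Latitude: 38 + 38.857/60 = 38.6476167
  S ⇒ negate
  λ: 143 + 18.973/60 = 143.3162167
  W ⇒ negate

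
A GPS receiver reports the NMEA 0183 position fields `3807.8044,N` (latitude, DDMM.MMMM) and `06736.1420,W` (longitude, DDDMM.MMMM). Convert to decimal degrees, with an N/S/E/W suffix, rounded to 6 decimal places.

φ: split at 2 digits → 38° and 7.8044′; 38 + 7.8044/60 = 38.1300733
λ: split at 3 digits → 067° and 36.142′; 67 + 36.142/60 = 67.6023667

38.130073° N, 67.602367° W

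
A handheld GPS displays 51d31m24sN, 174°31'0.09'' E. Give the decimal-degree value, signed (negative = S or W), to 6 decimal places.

51.523333, 174.516692

Lat: 51° + 31/60 + 24/3600 = 51 + 0.516667 + 0.006667 = 51.5233333
N ⇒ keep positive
Longitude: 174 + 31/60 + 0.09/3600 = 174.5166917
E → positive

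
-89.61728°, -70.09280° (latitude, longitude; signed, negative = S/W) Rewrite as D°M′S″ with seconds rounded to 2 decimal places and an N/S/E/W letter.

89°37′2.21″ S, 70°05′34.08″ W

Latitude is negative → S; |value| = 89.617280
Latitude: whole degrees 89; 37.03680′ → 37′ and 2.2080″
Longitude is negative → W; |value| = 70.092800
Longitude: whole degrees 70; 5.56800′ → 5′ and 34.0800″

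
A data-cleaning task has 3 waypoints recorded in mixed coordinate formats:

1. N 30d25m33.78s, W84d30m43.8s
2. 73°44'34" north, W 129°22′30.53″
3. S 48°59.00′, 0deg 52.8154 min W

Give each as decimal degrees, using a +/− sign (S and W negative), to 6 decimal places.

1. 30.426050, -84.512167
2. 73.742778, -129.375147
3. -48.983333, -0.880257

Point 1:
  Lat: 25′ + 33.78″ = 25.56300′; 30 + 25.56300/60 = 30.4260500
  N → positive
  λ: 30′ + 43.8″ = 30.73000′; 84 + 30.73000/60 = 84.5121667
  W → negative
Point 2:
  φ: 44′ + 34″ = 44.56667′; 73 + 44.56667/60 = 73.7427778
  N → positive
  Longitude: 22′ + 30.53″ = 22.50883′; 129 + 22.50883/60 = 129.3751472
  hemisphere W, so the sign is −
Point 3:
  Latitude: 59′ = 0.983333°; total 48.9833333
  S ⇒ negate
  Longitude: 52.8154′ = 0.880257°; total 0.8802567
  W → negative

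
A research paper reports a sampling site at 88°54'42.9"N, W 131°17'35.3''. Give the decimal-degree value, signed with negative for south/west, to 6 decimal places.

88.911917, -131.293139

Latitude: 88 + 54/60 + 42.9/3600 = 88.9119167
N ⇒ keep positive
Lon: 131 + 17/60 + 35.3/3600 = 131.2931389
W ⇒ negate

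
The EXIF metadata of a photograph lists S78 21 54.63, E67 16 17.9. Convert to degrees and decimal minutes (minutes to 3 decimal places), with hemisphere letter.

78° 21.911′ S, 67° 16.298′ E

Lat: seconds/60 = 0.91050; minutes = 21 + 0.91050 = 21.91050
Lon: 16 + 17.9/60 = 16.29833′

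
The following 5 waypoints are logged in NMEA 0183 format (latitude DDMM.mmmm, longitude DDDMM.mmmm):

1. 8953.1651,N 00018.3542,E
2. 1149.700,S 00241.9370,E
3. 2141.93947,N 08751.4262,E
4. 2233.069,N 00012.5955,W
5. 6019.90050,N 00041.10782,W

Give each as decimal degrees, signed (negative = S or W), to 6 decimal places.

1. 89.886085, 0.305903
2. -11.828333, 2.698950
3. 21.698991, 87.857103
4. 22.551150, -0.209925
5. 60.331675, -0.685130

Point 1:
  Latitude: degrees = first 2 digits = 89, minutes = 53.1651; 89 + 53.1651/60 = 89.8860850
  N → positive
  Lon: degrees = first 3 digits = 0, minutes = 18.3542; 0 + 18.3542/60 = 0.3059033
  E → positive
Point 2:
  Latitude: split at 2 digits → 11° and 49.7′; 11 + 49.7/60 = 11.8283333
  hemisphere S, so the sign is −
  Longitude: split at 3 digits → 002° and 41.937′; 2 + 41.937/60 = 2.6989500
  E ⇒ keep positive
Point 3:
  Lat: degrees = first 2 digits = 21, minutes = 41.93947; 21 + 41.93947/60 = 21.6989912
  N → positive
  Longitude: degrees = first 3 digits = 87, minutes = 51.4262; 87 + 51.4262/60 = 87.8571033
  E ⇒ keep positive
Point 4:
  Lat: degrees = first 2 digits = 22, minutes = 33.069; 22 + 33.069/60 = 22.5511500
  N → positive
  Longitude: degrees = first 3 digits = 0, minutes = 12.5955; 0 + 12.5955/60 = 0.2099250
  W → negative
Point 5:
  Lat: split at 2 digits → 60° and 19.9005′; 60 + 19.9005/60 = 60.3316750
  N ⇒ keep positive
  Longitude: split at 3 digits → 000° and 41.10782′; 0 + 41.10782/60 = 0.6851303
  W ⇒ negate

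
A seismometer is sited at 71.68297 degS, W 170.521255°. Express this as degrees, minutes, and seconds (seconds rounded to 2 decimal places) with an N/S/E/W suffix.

Latitude: 0.682970 × 60 = 40.97820′ → 40′, remainder × 60 = 58.6920″
Lon: 0.521255° → 31.27530′; 0.27530 × 60 = 16.5180″

71°40′58.69″ S, 170°31′16.52″ W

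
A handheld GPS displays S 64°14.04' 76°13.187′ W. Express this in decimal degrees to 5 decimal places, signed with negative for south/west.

-64.23400, -76.21978

Lat: 14.04′ = 0.234000°; total 64.234000
S → negative
Longitude: 76 + 13.187/60 = 76.219783
hemisphere W, so the sign is −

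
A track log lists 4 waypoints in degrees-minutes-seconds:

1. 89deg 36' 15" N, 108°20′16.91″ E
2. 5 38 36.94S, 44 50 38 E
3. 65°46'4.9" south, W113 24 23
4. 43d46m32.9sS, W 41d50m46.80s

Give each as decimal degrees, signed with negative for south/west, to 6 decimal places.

Point 1:
  Latitude: 36′ + 15″ = 36.25000′; 89 + 36.25000/60 = 89.6041667
  N → positive
  λ: 108° + 20/60 + 16.91/3600 = 108 + 0.333333 + 0.004697 = 108.3380306
  E ⇒ keep positive
Point 2:
  φ: 5° + 38/60 + 36.94/3600 = 5 + 0.633333 + 0.010261 = 5.6435944
  S ⇒ negate
  λ: 44 + 50/60 + 38/3600 = 44.8438889
  E → positive
Point 3:
  Lat: 65 + 46/60 + 4.9/3600 = 65.7680278
  S → negative
  Lon: 113 + 24/60 + 23/3600 = 113.4063889
  W ⇒ negate
Point 4:
  φ: 43° + 46/60 + 32.9/3600 = 43 + 0.766667 + 0.009139 = 43.7758056
  hemisphere S, so the sign is −
  Longitude: 41 + 50/60 + 46.8/3600 = 41.8463333
  hemisphere W, so the sign is −

1. 89.604167, 108.338031
2. -5.643594, 44.843889
3. -65.768028, -113.406389
4. -43.775806, -41.846333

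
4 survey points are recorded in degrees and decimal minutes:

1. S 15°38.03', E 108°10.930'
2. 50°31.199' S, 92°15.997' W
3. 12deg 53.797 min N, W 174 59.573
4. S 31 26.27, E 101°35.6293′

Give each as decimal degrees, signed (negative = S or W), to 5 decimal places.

1. -15.63383, 108.18217
2. -50.51998, -92.26662
3. 12.89662, -174.99288
4. -31.43783, 101.59382

Point 1:
  φ: 38.03′ = 0.633833°; total 15.633833
  hemisphere S, so the sign is −
  λ: 108 + 10.93/60 = 108.182167
  E → positive
Point 2:
  Latitude: 31.199′ = 0.519983°; total 50.519983
  hemisphere S, so the sign is −
  Lon: 92 + 15.997/60 = 92.266617
  W → negative
Point 3:
  Latitude: 53.797′ = 0.896617°; total 12.896617
  N → positive
  Lon: 174 + 59.573/60 = 174.992883
  W ⇒ negate
Point 4:
  Lat: 26.27′ = 0.437833°; total 31.437833
  S ⇒ negate
  Lon: 101 + 35.6293/60 = 101.593822
  E → positive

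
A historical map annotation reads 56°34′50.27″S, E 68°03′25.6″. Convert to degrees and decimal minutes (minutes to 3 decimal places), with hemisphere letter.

56° 34.838′ S, 68° 3.427′ E

φ: 34 + 50.27/60 = 34.83783′
λ: seconds/60 = 0.42667; minutes = 3 + 0.42667 = 3.42667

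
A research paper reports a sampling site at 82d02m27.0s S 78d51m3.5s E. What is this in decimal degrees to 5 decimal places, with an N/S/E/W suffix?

82.04083° S, 78.85097° E

Latitude: 82 + 2/60 + 27/3600 = 82.040833
λ: 51′ + 3.5″ = 51.05833′; 78 + 51.05833/60 = 78.850972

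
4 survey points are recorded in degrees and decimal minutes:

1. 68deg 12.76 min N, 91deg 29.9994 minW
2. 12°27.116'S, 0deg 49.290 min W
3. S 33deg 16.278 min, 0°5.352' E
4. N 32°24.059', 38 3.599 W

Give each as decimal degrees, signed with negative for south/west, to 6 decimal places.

Point 1:
  φ: 12.76′ = 0.212667°; total 68.2126667
  N ⇒ keep positive
  λ: 29.9994′ = 0.499990°; total 91.4999900
  hemisphere W, so the sign is −
Point 2:
  Latitude: 12 + 27.116/60 = 12.4519333
  hemisphere S, so the sign is −
  λ: 49.29′ = 0.821500°; total 0.8215000
  hemisphere W, so the sign is −
Point 3:
  Lat: 16.278′ = 0.271300°; total 33.2713000
  S → negative
  Longitude: 0 + 5.352/60 = 0.0892000
  E ⇒ keep positive
Point 4:
  φ: 24.059′ = 0.400983°; total 32.4009833
  N ⇒ keep positive
  Longitude: 3.599′ = 0.059983°; total 38.0599833
  hemisphere W, so the sign is −

1. 68.212667, -91.499990
2. -12.451933, -0.821500
3. -33.271300, 0.089200
4. 32.400983, -38.059983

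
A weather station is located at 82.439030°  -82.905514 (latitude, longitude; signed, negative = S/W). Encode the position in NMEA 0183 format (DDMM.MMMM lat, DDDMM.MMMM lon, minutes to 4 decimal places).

φ: minutes = (82.439030 − 82) × 60 = 26.341800
Longitude is negative → W; |value| = 82.905514
Lon: minutes = (82.905514 − 82) × 60 = 54.330840

8226.3418,N / 08254.3308,W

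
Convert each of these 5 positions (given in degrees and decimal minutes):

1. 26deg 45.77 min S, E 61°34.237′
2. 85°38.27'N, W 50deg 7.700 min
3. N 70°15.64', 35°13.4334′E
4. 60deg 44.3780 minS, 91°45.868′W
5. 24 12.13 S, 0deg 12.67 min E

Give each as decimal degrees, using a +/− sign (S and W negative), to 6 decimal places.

Point 1:
  Latitude: 45.77′ = 0.762833°; total 26.7628333
  hemisphere S, so the sign is −
  Longitude: 61 + 34.237/60 = 61.5706167
  E → positive
Point 2:
  Lat: 38.27′ = 0.637833°; total 85.6378333
  N ⇒ keep positive
  Lon: 50 + 7.7/60 = 50.1283333
  hemisphere W, so the sign is −
Point 3:
  φ: 70 + 15.64/60 = 70.2606667
  N → positive
  λ: 35 + 13.4334/60 = 35.2238900
  E → positive
Point 4:
  φ: 44.378′ = 0.739633°; total 60.7396333
  S ⇒ negate
  λ: 91 + 45.868/60 = 91.7644667
  hemisphere W, so the sign is −
Point 5:
  φ: 24 + 12.13/60 = 24.2021667
  hemisphere S, so the sign is −
  Longitude: 12.67′ = 0.211167°; total 0.2111667
  E ⇒ keep positive

1. -26.762833, 61.570617
2. 85.637833, -50.128333
3. 70.260667, 35.223890
4. -60.739633, -91.764467
5. -24.202167, 0.211167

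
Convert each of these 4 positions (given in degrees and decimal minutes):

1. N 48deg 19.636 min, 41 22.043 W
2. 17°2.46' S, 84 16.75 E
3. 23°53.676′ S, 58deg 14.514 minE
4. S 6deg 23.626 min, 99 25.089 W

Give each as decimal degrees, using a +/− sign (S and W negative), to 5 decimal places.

1. 48.32727, -41.36738
2. -17.04100, 84.27917
3. -23.89460, 58.24190
4. -6.39377, -99.41815

Point 1:
  Latitude: 19.636′ = 0.327267°; total 48.327267
  N ⇒ keep positive
  Longitude: 41 + 22.043/60 = 41.367383
  hemisphere W, so the sign is −
Point 2:
  Lat: 17 + 2.46/60 = 17.041000
  hemisphere S, so the sign is −
  Longitude: 16.75′ = 0.279167°; total 84.279167
  E ⇒ keep positive
Point 3:
  Latitude: 23 + 53.676/60 = 23.894600
  hemisphere S, so the sign is −
  λ: 14.514′ = 0.241900°; total 58.241900
  E → positive
Point 4:
  Latitude: 6 + 23.626/60 = 6.393767
  S → negative
  λ: 25.089′ = 0.418150°; total 99.418150
  hemisphere W, so the sign is −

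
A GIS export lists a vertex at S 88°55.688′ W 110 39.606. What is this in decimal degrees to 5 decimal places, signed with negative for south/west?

-88.92813, -110.66010

φ: 55.688′ = 0.928133°; total 88.928133
hemisphere S, so the sign is −
λ: 39.606′ = 0.660100°; total 110.660100
W → negative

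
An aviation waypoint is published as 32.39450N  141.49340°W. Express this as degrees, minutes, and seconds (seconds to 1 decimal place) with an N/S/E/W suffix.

Latitude: whole degrees 32; 23.67000′ → 23′ and 40.200″
Lon: 0.493400° → 29.60400′; 0.60400 × 60 = 36.240″

32°23′40.2″ N, 141°29′36.2″ W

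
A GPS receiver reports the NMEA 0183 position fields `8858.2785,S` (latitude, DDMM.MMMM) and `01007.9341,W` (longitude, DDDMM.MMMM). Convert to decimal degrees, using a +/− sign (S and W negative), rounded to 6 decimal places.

φ: degrees = first 2 digits = 88, minutes = 58.2785; 88 + 58.2785/60 = 88.9713083
S ⇒ negate
Longitude: split at 3 digits → 010° and 7.9341′; 10 + 7.9341/60 = 10.1322350
W → negative

-88.971308, -10.132235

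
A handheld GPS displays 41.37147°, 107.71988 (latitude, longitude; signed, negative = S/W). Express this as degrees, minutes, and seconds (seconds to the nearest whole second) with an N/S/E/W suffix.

41°22′17″ N, 107°43′12″ E

Latitude: 0.371470 × 60 = 22.28820′ → 22′, remainder × 60 = 17.29″
λ: 0.719880° → 43.19280′; 0.19280 × 60 = 11.57″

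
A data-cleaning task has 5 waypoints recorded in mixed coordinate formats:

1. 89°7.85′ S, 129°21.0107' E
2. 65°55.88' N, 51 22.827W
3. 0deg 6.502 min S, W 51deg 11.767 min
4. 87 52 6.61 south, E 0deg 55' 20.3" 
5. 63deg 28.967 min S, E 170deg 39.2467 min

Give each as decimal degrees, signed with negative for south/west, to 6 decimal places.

1. -89.130833, 129.350178
2. 65.931333, -51.380450
3. -0.108367, -51.196117
4. -87.868503, 0.922306
5. -63.482783, 170.654112

Point 1:
  Lat: 7.85′ = 0.130833°; total 89.1308333
  S → negative
  λ: 129 + 21.0107/60 = 129.3501783
  E → positive
Point 2:
  Latitude: 65 + 55.88/60 = 65.9313333
  N ⇒ keep positive
  Lon: 51 + 22.827/60 = 51.3804500
  W → negative
Point 3:
  Latitude: 6.502′ = 0.108367°; total 0.1083667
  S ⇒ negate
  λ: 11.767′ = 0.196117°; total 51.1961167
  W ⇒ negate
Point 4:
  Latitude: 87° + 52/60 + 6.61/3600 = 87 + 0.866667 + 0.001836 = 87.8685028
  S → negative
  λ: 0 + 55/60 + 20.3/3600 = 0.9223056
  E ⇒ keep positive
Point 5:
  Latitude: 63 + 28.967/60 = 63.4827833
  hemisphere S, so the sign is −
  Lon: 39.2467′ = 0.654112°; total 170.6541117
  E → positive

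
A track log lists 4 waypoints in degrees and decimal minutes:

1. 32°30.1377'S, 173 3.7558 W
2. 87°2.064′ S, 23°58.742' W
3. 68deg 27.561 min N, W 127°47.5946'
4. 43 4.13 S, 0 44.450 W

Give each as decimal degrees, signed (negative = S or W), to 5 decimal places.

1. -32.50230, -173.06260
2. -87.03440, -23.97903
3. 68.45935, -127.79324
4. -43.06883, -0.74083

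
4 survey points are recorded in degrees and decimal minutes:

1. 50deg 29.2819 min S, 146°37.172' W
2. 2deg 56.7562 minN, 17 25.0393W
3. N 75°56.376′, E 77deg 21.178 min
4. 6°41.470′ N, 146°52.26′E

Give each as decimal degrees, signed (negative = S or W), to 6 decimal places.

1. -50.488032, -146.619533
2. 2.945937, -17.417322
3. 75.939600, 77.352967
4. 6.691167, 146.871000

Point 1:
  φ: 50 + 29.2819/60 = 50.4880317
  hemisphere S, so the sign is −
  λ: 37.172′ = 0.619533°; total 146.6195333
  hemisphere W, so the sign is −
Point 2:
  Lat: 2 + 56.7562/60 = 2.9459367
  N ⇒ keep positive
  Lon: 17 + 25.0393/60 = 17.4173217
  hemisphere W, so the sign is −
Point 3:
  φ: 75 + 56.376/60 = 75.9396000
  N ⇒ keep positive
  Lon: 21.178′ = 0.352967°; total 77.3529667
  E ⇒ keep positive
Point 4:
  Latitude: 41.47′ = 0.691167°; total 6.6911667
  N → positive
  Longitude: 146 + 52.26/60 = 146.8710000
  E → positive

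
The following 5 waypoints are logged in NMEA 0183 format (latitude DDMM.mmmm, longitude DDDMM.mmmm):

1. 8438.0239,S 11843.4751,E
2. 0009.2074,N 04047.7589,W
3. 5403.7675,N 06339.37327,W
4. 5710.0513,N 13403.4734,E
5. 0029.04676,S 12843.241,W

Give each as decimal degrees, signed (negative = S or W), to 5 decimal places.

Point 1:
  φ: split at 2 digits → 84° and 38.0239′; 84 + 38.0239/60 = 84.633732
  S ⇒ negate
  λ: split at 3 digits → 118° and 43.4751′; 118 + 43.4751/60 = 118.724585
  E ⇒ keep positive
Point 2:
  φ: split at 2 digits → 00° and 9.2074′; 0 + 9.2074/60 = 0.153457
  N → positive
  Lon: split at 3 digits → 040° and 47.7589′; 40 + 47.7589/60 = 40.795982
  W ⇒ negate
Point 3:
  φ: split at 2 digits → 54° and 3.7675′; 54 + 3.7675/60 = 54.062792
  N ⇒ keep positive
  λ: degrees = first 3 digits = 63, minutes = 39.37327; 63 + 39.37327/60 = 63.656221
  hemisphere W, so the sign is −
Point 4:
  Lat: split at 2 digits → 57° and 10.0513′; 57 + 10.0513/60 = 57.167522
  N → positive
  Lon: split at 3 digits → 134° and 3.4734′; 134 + 3.4734/60 = 134.057890
  E → positive
Point 5:
  φ: split at 2 digits → 00° and 29.04676′; 0 + 29.04676/60 = 0.484113
  S ⇒ negate
  Lon: split at 3 digits → 128° and 43.241′; 128 + 43.241/60 = 128.720683
  W ⇒ negate

1. -84.63373, 118.72459
2. 0.15346, -40.79598
3. 54.06279, -63.65622
4. 57.16752, 134.05789
5. -0.48411, -128.72068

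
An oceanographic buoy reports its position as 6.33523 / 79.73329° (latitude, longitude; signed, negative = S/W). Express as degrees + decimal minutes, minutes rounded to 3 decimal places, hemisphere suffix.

6° 20.114′ N, 79° 43.997′ E

Lat: 6° + 0.335230 × 60 = 6° 20.11380′
Lon: fractional part 0.733290 → 43.99740 minutes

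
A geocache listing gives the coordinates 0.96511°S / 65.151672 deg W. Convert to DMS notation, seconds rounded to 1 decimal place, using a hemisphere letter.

0°57′54.4″ S, 65°09′6.0″ W

Latitude: 0.965110° → 57.90660′; 0.90660 × 60 = 54.396″
Lon: 0.151672° → 9.10032′; 0.10032 × 60 = 6.019″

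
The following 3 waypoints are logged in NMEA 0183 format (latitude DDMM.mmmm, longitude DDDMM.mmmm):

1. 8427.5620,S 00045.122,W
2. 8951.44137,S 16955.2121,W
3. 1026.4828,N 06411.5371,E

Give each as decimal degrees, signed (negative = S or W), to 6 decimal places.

Point 1:
  Lat: split at 2 digits → 84° and 27.562′; 84 + 27.562/60 = 84.4593667
  S → negative
  Longitude: split at 3 digits → 000° and 45.122′; 0 + 45.122/60 = 0.7520333
  W ⇒ negate
Point 2:
  Latitude: split at 2 digits → 89° and 51.44137′; 89 + 51.44137/60 = 89.8573562
  hemisphere S, so the sign is −
  λ: degrees = first 3 digits = 169, minutes = 55.2121; 169 + 55.2121/60 = 169.9202017
  hemisphere W, so the sign is −
Point 3:
  Lat: degrees = first 2 digits = 10, minutes = 26.4828; 10 + 26.4828/60 = 10.4413800
  N → positive
  Longitude: split at 3 digits → 064° and 11.5371′; 64 + 11.5371/60 = 64.1922850
  E → positive

1. -84.459367, -0.752033
2. -89.857356, -169.920202
3. 10.441380, 64.192285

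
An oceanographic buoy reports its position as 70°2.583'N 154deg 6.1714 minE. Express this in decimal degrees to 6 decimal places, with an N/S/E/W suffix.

70.043050° N, 154.102857° E

Latitude: 70 + 2.583/60 = 70.0430500
Lon: 6.1714′ = 0.102857°; total 154.1028567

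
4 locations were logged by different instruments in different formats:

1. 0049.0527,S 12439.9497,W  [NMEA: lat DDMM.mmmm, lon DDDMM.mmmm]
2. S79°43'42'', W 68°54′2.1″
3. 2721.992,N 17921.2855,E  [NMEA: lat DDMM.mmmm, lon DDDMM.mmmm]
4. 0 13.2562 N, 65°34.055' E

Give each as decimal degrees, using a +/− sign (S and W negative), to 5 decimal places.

1. -0.81755, -124.66583
2. -79.72833, -68.90058
3. 27.36653, 179.35476
4. 0.22094, 65.56758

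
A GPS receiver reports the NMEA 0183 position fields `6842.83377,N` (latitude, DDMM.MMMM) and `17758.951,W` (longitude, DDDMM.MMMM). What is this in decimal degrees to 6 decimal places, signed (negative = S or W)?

68.713896, -177.982517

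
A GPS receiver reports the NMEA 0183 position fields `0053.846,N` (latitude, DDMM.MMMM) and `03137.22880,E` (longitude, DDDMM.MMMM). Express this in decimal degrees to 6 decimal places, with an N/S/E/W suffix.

Latitude: degrees = first 2 digits = 0, minutes = 53.846; 0 + 53.846/60 = 0.8974333
λ: degrees = first 3 digits = 31, minutes = 37.2288; 31 + 37.2288/60 = 31.6204800

0.897433° N, 31.620480° E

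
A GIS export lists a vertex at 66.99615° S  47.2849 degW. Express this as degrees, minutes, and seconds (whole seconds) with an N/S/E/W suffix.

66°59′46″ S, 47°17′6″ W

Lat: 0.996150° → 59.76900′; 0.76900 × 60 = 46.14″
Lon: 0.284900 × 60 = 17.09400′ → 17′, remainder × 60 = 5.64″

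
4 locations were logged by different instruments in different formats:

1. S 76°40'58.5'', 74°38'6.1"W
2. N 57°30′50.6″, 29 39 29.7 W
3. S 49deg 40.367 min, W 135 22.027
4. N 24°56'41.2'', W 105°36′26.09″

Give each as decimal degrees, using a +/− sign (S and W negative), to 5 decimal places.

1. -76.68292, -74.63503
2. 57.51406, -29.65825
3. -49.67278, -135.36712
4. 24.94478, -105.60725

Point 1:
  Latitude: 76° + 40/60 + 58.5/3600 = 76 + 0.666667 + 0.016250 = 76.682917
  hemisphere S, so the sign is −
  Lon: 38′ + 6.1″ = 38.10167′; 74 + 38.10167/60 = 74.635028
  hemisphere W, so the sign is −
Point 2:
  Lat: 30′ + 50.6″ = 30.84333′; 57 + 30.84333/60 = 57.514056
  N ⇒ keep positive
  Lon: 29° + 39/60 + 29.7/3600 = 29 + 0.650000 + 0.008250 = 29.658250
  W ⇒ negate
Point 3:
  Latitude: 49 + 40.367/60 = 49.672783
  hemisphere S, so the sign is −
  Lon: 22.027′ = 0.367117°; total 135.367117
  W ⇒ negate
Point 4:
  Latitude: 56′ + 41.2″ = 56.68667′; 24 + 56.68667/60 = 24.944778
  N → positive
  Longitude: 105 + 36/60 + 26.09/3600 = 105.607247
  hemisphere W, so the sign is −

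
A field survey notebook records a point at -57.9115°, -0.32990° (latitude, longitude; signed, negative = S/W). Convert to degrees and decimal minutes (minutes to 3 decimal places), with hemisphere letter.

57° 54.690′ S, 0° 19.794′ W

Latitude is negative → S; |value| = 57.911500
φ: minutes = (57.911500 − 57) × 60 = 54.69000
Longitude is negative → W; |value| = 0.329900
Lon: 0° + 0.329900 × 60 = 0° 19.79400′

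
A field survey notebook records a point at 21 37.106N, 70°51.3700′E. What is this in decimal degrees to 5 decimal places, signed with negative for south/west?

Latitude: 37.106′ = 0.618433°; total 21.618433
N ⇒ keep positive
λ: 70 + 51.37/60 = 70.856167
E → positive

21.61843, 70.85617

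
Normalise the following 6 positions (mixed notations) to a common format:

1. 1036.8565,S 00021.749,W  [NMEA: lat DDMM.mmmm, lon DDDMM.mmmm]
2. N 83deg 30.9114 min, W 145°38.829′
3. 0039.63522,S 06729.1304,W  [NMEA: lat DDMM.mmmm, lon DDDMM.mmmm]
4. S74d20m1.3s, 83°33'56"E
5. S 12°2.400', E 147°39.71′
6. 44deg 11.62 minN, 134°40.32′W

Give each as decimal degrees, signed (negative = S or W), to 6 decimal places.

Point 1:
  Latitude: degrees = first 2 digits = 10, minutes = 36.8565; 10 + 36.8565/60 = 10.6142750
  hemisphere S, so the sign is −
  Lon: degrees = first 3 digits = 0, minutes = 21.749; 0 + 21.749/60 = 0.3624833
  hemisphere W, so the sign is −
Point 2:
  Latitude: 83 + 30.9114/60 = 83.5151900
  N → positive
  λ: 145 + 38.829/60 = 145.6471500
  W → negative
Point 3:
  Latitude: split at 2 digits → 00° and 39.63522′; 0 + 39.63522/60 = 0.6605870
  S → negative
  λ: split at 3 digits → 067° and 29.1304′; 67 + 29.1304/60 = 67.4855067
  hemisphere W, so the sign is −
Point 4:
  Lat: 74 + 20/60 + 1.3/3600 = 74.3336944
  S ⇒ negate
  Lon: 83° + 33/60 + 56/3600 = 83 + 0.550000 + 0.015556 = 83.5655556
  E ⇒ keep positive
Point 5:
  Latitude: 12 + 2.4/60 = 12.0400000
  S → negative
  λ: 39.71′ = 0.661833°; total 147.6618333
  E ⇒ keep positive
Point 6:
  Lat: 44 + 11.62/60 = 44.1936667
  N → positive
  λ: 134 + 40.32/60 = 134.6720000
  hemisphere W, so the sign is −

1. -10.614275, -0.362483
2. 83.515190, -145.647150
3. -0.660587, -67.485507
4. -74.333694, 83.565556
5. -12.040000, 147.661833
6. 44.193667, -134.672000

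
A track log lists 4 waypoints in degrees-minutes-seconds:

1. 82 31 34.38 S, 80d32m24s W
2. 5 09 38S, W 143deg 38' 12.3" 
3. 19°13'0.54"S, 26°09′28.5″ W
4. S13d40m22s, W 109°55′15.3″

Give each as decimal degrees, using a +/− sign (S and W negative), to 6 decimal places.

1. -82.526217, -80.540000
2. -5.160556, -143.636750
3. -19.216817, -26.157917
4. -13.672778, -109.920917

Point 1:
  φ: 82° + 31/60 + 34.38/3600 = 82 + 0.516667 + 0.009550 = 82.5262167
  S ⇒ negate
  λ: 32′ + 24″ = 32.40000′; 80 + 32.40000/60 = 80.5400000
  W → negative
Point 2:
  Lat: 5 + 9/60 + 38/3600 = 5.1605556
  hemisphere S, so the sign is −
  Lon: 143° + 38/60 + 12.3/3600 = 143 + 0.633333 + 0.003417 = 143.6367500
  W → negative
Point 3:
  Latitude: 19 + 13/60 + 0.54/3600 = 19.2168167
  S → negative
  Lon: 26 + 9/60 + 28.5/3600 = 26.1579167
  hemisphere W, so the sign is −
Point 4:
  Lat: 13° + 40/60 + 22/3600 = 13 + 0.666667 + 0.006111 = 13.6727778
  hemisphere S, so the sign is −
  Longitude: 109° + 55/60 + 15.3/3600 = 109 + 0.916667 + 0.004250 = 109.9209167
  W ⇒ negate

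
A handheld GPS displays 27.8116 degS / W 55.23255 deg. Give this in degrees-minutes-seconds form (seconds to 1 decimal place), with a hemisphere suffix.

27°48′41.8″ S, 55°13′57.2″ W

Lat: whole degrees 27; 48.69600′ → 48′ and 41.760″
λ: 0.232550° → 13.95300′; 0.95300 × 60 = 57.180″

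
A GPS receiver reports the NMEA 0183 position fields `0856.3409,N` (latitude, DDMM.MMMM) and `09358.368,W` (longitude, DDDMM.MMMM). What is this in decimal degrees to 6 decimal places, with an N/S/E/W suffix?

8.939015° N, 93.972800° W

φ: split at 2 digits → 08° and 56.3409′; 8 + 56.3409/60 = 8.9390150
Lon: split at 3 digits → 093° and 58.368′; 93 + 58.368/60 = 93.9728000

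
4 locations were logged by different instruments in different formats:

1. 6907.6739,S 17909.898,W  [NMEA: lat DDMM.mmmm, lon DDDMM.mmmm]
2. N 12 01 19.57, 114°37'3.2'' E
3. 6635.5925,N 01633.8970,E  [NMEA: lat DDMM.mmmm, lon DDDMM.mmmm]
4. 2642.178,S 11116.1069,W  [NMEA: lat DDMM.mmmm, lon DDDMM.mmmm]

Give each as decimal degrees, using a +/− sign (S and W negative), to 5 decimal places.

Point 1:
  Latitude: degrees = first 2 digits = 69, minutes = 7.6739; 69 + 7.6739/60 = 69.127898
  S ⇒ negate
  λ: split at 3 digits → 179° and 9.898′; 179 + 9.898/60 = 179.164967
  hemisphere W, so the sign is −
Point 2:
  φ: 12° + 1/60 + 19.57/3600 = 12 + 0.016667 + 0.005436 = 12.022103
  N ⇒ keep positive
  λ: 37′ + 3.2″ = 37.05333′; 114 + 37.05333/60 = 114.617556
  E ⇒ keep positive
Point 3:
  Latitude: split at 2 digits → 66° and 35.5925′; 66 + 35.5925/60 = 66.593208
  N → positive
  Lon: degrees = first 3 digits = 16, minutes = 33.897; 16 + 33.897/60 = 16.564950
  E ⇒ keep positive
Point 4:
  Lat: degrees = first 2 digits = 26, minutes = 42.178; 26 + 42.178/60 = 26.702967
  S ⇒ negate
  Longitude: degrees = first 3 digits = 111, minutes = 16.1069; 111 + 16.1069/60 = 111.268448
  hemisphere W, so the sign is −

1. -69.12790, -179.16497
2. 12.02210, 114.61756
3. 66.59321, 16.56495
4. -26.70297, -111.26845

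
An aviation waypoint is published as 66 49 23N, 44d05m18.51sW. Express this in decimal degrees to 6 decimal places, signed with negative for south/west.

66.823056, -44.088475

φ: 49′ + 23″ = 49.38333′; 66 + 49.38333/60 = 66.8230556
N → positive
Lon: 44° + 5/60 + 18.51/3600 = 44 + 0.083333 + 0.005142 = 44.0884750
W → negative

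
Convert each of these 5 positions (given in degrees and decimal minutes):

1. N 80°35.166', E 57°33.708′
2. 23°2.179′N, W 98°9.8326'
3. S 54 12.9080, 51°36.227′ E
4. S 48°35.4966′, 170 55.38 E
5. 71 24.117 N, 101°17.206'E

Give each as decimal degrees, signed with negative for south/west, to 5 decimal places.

1. 80.58610, 57.56180
2. 23.03632, -98.16388
3. -54.21513, 51.60378
4. -48.59161, 170.92300
5. 71.40195, 101.28677

Point 1:
  Latitude: 80 + 35.166/60 = 80.586100
  N → positive
  Longitude: 57 + 33.708/60 = 57.561800
  E → positive
Point 2:
  φ: 23 + 2.179/60 = 23.036317
  N → positive
  Longitude: 98 + 9.8326/60 = 98.163877
  hemisphere W, so the sign is −
Point 3:
  Latitude: 12.908′ = 0.215133°; total 54.215133
  S ⇒ negate
  Longitude: 36.227′ = 0.603783°; total 51.603783
  E → positive
Point 4:
  Latitude: 48 + 35.4966/60 = 48.591610
  hemisphere S, so the sign is −
  Lon: 170 + 55.38/60 = 170.923000
  E ⇒ keep positive
Point 5:
  Lat: 24.117′ = 0.401950°; total 71.401950
  N ⇒ keep positive
  Longitude: 17.206′ = 0.286767°; total 101.286767
  E ⇒ keep positive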